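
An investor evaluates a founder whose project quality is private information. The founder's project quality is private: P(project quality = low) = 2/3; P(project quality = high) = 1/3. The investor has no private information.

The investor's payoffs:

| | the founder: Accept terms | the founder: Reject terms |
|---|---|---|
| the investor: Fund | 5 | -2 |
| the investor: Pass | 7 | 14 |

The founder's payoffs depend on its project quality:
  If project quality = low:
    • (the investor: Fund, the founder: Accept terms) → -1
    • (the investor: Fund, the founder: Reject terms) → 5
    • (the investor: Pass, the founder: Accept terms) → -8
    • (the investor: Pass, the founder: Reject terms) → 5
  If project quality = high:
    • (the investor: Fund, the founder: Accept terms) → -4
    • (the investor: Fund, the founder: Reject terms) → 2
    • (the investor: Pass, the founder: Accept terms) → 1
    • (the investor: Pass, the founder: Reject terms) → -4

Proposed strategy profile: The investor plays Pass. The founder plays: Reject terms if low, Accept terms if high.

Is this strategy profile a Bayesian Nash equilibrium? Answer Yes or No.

Yes

The investor plays Pass: E[Pass] = 2/3·(14) + 1/3·(7) = 35/3; E[Fund] = 1/3. Best-responding. ✓
The founder (project quality low), facing Pass: Accept terms gives -8, Reject terms gives 5. Proposed Reject terms is best. ✓
The founder (project quality high), facing Pass: Accept terms gives 1, Reject terms gives -4. Proposed Accept terms is best. ✓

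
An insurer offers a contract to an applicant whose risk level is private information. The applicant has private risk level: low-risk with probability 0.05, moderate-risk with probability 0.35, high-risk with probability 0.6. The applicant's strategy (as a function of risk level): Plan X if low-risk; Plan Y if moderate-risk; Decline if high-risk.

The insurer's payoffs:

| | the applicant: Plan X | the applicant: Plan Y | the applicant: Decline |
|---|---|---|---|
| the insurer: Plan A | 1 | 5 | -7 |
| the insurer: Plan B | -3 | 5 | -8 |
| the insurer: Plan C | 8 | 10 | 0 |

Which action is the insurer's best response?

Plan C

E[Plan A] = 0.05·(1) + 0.35·(5) + 0.6·(-7) = -2.4
E[Plan B] = 0.05·(-3) + 0.35·(5) + 0.6·(-8) = -3.2
E[Plan C] = 0.05·(8) + 0.35·(10) + 0.6·(0) = 3.9
Best response: Plan C (3.9 is the largest).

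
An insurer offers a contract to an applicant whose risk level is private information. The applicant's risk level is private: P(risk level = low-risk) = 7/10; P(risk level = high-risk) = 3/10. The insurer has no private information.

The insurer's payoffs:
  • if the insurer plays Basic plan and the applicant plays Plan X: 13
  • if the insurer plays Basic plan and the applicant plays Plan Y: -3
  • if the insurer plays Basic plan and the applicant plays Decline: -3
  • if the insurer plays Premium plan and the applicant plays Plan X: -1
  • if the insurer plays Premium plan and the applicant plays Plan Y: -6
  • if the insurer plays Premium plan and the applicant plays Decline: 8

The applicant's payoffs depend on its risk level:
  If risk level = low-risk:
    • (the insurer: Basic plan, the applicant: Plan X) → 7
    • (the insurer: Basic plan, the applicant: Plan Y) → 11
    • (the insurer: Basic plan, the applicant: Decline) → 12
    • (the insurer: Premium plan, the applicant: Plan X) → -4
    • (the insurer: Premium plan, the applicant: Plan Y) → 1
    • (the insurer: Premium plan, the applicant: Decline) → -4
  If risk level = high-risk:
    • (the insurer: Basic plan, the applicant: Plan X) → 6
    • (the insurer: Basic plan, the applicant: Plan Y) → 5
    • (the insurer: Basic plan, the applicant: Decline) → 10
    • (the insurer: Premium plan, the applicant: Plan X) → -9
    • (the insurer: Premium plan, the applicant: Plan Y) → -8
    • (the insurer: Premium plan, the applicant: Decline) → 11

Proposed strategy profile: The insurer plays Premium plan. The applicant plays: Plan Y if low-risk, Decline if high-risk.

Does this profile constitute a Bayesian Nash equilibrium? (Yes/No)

Yes

The insurer plays Premium plan: E[Premium plan] = 7/10·(-6) + 3/10·(8) = -9/5; E[Basic plan] = -3. Best-responding. ✓
The applicant (risk level low-risk), facing Premium plan: Plan X gives -4, Plan Y gives 1, Decline gives -4. Proposed Plan Y is best. ✓
The applicant (risk level high-risk), facing Premium plan: Plan X gives -9, Plan Y gives -8, Decline gives 11. Proposed Decline is best. ✓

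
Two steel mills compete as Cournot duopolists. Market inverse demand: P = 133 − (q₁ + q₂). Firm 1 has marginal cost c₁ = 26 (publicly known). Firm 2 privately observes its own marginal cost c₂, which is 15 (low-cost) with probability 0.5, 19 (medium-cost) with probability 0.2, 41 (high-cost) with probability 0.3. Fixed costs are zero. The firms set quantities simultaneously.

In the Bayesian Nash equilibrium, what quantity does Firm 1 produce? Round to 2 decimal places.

Firm 2 with cost c maximizes (133 − (q₁+q₂) − c)·q₂, giving q₂(c) = (133 − c − q₁)/2.
E[c₂] = 0.5·15 + 0.2·19 + 0.3·41 = 23.6
Firm 1's FOC against E[q₂] yields q₁ = (133 − 2·26 + E[c₂])/3 = (133 − 52 + 23.6)/3 = 34.8667.

34.87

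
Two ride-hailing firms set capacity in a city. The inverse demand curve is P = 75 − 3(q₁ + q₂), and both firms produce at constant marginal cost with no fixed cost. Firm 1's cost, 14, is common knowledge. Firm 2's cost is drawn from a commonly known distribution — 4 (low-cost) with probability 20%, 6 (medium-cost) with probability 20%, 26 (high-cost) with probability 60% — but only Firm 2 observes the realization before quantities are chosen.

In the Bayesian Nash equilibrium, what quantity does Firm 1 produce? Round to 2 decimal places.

7.18

Firm 2 with cost c maximizes (75 − 3(q₁+q₂) − c)·q₂, giving q₂(c) = (75 − c − 3q₁)/6.
E[c₂] = 0.2·4 + 0.2·6 + 0.6·26 = 17.6
Firm 1's FOC against E[q₂] yields q₁ = (75 − 2·14 + E[c₂])/9 = (75 − 28 + 17.6)/9 = 7.17778.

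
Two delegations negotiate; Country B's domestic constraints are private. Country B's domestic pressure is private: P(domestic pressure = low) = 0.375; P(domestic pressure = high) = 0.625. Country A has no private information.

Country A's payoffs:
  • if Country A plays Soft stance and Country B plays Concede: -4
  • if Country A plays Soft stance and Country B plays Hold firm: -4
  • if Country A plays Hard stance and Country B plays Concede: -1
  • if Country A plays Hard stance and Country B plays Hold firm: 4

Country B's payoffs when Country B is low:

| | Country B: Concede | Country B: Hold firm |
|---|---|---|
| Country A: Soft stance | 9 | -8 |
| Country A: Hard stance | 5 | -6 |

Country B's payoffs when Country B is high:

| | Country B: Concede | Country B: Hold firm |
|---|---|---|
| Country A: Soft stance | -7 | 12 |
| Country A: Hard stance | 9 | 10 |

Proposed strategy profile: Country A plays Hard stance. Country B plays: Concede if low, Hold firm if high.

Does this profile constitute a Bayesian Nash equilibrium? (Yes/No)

Yes

A profile is a BNE iff every type of every player is best-responding given beliefs about the other side.
Country A plays Hard stance: E[Hard stance] = 0.375·(-1) + 0.625·(4) = 2.125; E[Soft stance] = -4. Best-responding. ✓
Country B (domestic pressure low), facing Hard stance: Concede gives 5, Hold firm gives -6. Proposed Concede is best. ✓
Country B (domestic pressure high), facing Hard stance: Concede gives 9, Hold firm gives 10. Proposed Hold firm is best. ✓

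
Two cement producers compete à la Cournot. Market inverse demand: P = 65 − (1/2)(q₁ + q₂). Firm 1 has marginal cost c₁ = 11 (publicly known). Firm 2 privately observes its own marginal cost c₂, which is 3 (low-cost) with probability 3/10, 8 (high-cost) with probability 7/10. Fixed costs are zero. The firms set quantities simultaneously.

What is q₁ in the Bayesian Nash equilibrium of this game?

Firm 2 with cost c maximizes (65 − (1/2)(q₁+q₂) − c)·q₂, giving q₂(c) = (65 − c − (1/2)q₁).
E[c₂] = 3/10·3 + 7/10·8 = 6.5
Firm 1's FOC against E[q₂] yields q₁ = (65 − 2·11 + E[c₂])/(3/2) = (65 − 22 + 6.5)/(3/2) = 33.

33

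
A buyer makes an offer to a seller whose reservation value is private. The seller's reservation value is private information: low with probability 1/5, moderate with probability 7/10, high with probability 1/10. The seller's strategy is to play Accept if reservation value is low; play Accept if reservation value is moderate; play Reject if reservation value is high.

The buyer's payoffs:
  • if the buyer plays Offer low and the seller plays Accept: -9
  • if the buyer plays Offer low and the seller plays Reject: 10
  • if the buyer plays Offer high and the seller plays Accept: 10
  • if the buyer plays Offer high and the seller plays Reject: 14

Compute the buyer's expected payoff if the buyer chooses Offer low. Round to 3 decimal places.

E[Offer low] = 1/5·(-9) + 7/10·(-9) + 1/10·10 = (-9/5) + (-63/10) + 1 = -71/10

-7.100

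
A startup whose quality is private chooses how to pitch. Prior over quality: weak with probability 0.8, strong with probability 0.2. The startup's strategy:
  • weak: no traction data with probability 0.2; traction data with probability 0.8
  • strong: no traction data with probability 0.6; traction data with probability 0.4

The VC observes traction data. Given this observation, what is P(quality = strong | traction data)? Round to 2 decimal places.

0.11

P(traction data) = 0.8·0.8 + 0.2·0.4 = 0.72
P(strong | traction data) = (0.2·0.4) / 0.72 = 0.08 / 0.72 = 0.111111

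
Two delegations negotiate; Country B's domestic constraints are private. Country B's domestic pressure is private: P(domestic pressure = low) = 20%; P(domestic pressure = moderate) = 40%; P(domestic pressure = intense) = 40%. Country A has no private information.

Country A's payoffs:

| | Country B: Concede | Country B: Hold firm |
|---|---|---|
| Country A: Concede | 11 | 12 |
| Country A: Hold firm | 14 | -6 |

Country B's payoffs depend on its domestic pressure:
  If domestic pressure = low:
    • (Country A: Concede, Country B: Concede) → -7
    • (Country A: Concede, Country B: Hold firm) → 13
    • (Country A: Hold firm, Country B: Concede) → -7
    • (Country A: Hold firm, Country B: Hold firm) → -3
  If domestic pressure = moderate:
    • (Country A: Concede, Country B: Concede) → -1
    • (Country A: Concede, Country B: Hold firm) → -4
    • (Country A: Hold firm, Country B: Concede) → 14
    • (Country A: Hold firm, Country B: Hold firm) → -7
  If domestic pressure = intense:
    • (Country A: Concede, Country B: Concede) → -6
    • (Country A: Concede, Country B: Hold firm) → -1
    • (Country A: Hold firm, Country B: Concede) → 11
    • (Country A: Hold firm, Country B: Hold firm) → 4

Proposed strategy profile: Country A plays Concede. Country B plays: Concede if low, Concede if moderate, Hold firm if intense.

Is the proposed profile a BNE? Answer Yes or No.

No

Country A plays Concede: E[Concede] = 0.2·(11) + 0.4·(11) + 0.4·(12) = 11.4; E[Hold firm] = 6. Best-responding. ✓
Country B (domestic pressure low), facing Concede: Concede gives -7, Hold firm gives 13. Proposed Concede is not best — profitable deviation exists. ✗
Country B (domestic pressure moderate), facing Concede: Concede gives -1, Hold firm gives -4. Proposed Concede is best. ✓
Country B (domestic pressure intense), facing Concede: Concede gives -6, Hold firm gives -1. Proposed Hold firm is best. ✓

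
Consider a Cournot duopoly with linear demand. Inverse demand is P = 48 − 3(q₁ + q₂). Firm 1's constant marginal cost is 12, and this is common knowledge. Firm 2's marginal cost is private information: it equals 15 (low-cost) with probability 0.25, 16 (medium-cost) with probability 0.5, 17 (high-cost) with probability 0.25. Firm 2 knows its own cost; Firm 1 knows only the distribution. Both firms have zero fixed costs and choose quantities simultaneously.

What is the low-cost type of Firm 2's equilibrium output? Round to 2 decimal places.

Firm 2 with cost c maximizes (48 − 3(q₁+q₂) − c)·q₂, giving q₂(c) = (48 − c − 3q₁)/6.
E[c₂] = 0.25·15 + 0.5·16 + 0.25·17 = 16
Firm 1's FOC against E[q₂] yields q₁ = (48 − 2·12 + E[c₂])/9 = (48 − 24 + 16)/9 = 4.44444.
q₂(low-cost) = (48 − 15 − 3·4.44444)/6 = 3.27778.

3.28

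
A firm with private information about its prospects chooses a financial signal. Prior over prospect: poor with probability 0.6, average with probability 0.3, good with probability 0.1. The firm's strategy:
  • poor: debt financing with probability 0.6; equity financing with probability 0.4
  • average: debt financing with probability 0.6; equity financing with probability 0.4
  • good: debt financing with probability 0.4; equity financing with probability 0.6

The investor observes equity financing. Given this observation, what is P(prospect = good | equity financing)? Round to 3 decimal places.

0.143

P(equity financing) = 0.6·0.4 + 0.3·0.4 + 0.1·0.6 = 0.42
P(good | equity financing) = (0.1·0.6) / 0.42 = 0.06 / 0.42 = 0.142857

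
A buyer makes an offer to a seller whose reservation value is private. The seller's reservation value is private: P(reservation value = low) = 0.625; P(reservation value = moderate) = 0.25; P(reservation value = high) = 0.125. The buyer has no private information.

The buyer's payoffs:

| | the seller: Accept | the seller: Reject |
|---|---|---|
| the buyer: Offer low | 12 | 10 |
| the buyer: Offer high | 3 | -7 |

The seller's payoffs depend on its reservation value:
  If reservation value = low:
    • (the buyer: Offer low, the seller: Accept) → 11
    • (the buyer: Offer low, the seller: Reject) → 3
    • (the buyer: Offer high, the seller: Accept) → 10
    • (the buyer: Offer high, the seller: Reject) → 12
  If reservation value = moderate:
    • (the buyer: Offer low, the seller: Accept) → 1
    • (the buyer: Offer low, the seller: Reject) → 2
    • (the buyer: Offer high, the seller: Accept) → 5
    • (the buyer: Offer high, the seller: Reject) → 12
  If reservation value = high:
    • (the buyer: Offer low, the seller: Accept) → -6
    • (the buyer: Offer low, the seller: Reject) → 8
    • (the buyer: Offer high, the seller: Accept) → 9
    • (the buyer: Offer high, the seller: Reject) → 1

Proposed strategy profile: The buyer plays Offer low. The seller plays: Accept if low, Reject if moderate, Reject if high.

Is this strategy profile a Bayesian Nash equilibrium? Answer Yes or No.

The buyer plays Offer low: E[Offer low] = 0.625·(12) + 0.25·(10) + 0.125·(10) = 11.25; E[Offer high] = -0.75. Best-responding. ✓
The seller (reservation value low), facing Offer low: Accept gives 11, Reject gives 3. Proposed Accept is best. ✓
The seller (reservation value moderate), facing Offer low: Accept gives 1, Reject gives 2. Proposed Reject is best. ✓
The seller (reservation value high), facing Offer low: Accept gives -6, Reject gives 8. Proposed Reject is best. ✓

Yes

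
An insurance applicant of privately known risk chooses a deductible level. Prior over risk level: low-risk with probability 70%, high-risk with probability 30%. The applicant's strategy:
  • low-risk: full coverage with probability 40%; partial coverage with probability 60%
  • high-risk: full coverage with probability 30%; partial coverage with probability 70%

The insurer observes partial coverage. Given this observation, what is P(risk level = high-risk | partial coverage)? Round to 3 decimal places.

P(partial coverage) = 0.7·0.6 + 0.3·0.7 = 0.63
P(high-risk | partial coverage) = (0.3·0.7) / 0.63 = 0.21 / 0.63 = 0.333333

0.333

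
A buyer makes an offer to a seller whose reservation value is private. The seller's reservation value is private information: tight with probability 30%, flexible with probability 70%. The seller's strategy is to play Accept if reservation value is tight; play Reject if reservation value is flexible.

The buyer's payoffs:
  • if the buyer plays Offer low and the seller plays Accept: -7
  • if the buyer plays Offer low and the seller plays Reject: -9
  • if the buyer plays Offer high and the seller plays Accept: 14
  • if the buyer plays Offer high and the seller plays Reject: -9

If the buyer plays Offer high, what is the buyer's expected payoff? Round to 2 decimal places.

-2.10

E[Offer high] = 0.3·14 + 0.7·(-9) = 4.2 + (-6.3) = -2.1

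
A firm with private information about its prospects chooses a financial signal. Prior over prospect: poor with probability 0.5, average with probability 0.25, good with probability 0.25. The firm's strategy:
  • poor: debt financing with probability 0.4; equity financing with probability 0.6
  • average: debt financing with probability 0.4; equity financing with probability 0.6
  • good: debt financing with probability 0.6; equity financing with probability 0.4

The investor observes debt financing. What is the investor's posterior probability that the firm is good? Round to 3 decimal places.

0.333

P(debt financing) = 0.5·0.4 + 0.25·0.4 + 0.25·0.6 = 0.45
P(good | debt financing) = (0.25·0.6) / 0.45 = 0.15 / 0.45 = 0.333333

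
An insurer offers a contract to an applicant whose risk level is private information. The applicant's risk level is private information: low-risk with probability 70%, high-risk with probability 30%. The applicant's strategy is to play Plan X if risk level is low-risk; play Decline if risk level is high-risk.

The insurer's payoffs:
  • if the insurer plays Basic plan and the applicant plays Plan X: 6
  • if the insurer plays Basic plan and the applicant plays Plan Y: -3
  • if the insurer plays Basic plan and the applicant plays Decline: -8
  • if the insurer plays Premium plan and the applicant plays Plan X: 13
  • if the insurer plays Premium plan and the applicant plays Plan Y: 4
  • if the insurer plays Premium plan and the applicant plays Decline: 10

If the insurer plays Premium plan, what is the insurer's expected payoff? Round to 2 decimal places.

E[Premium plan] = 0.7·13 + 0.3·10 = 9.1 + 3 = 12.1

12.10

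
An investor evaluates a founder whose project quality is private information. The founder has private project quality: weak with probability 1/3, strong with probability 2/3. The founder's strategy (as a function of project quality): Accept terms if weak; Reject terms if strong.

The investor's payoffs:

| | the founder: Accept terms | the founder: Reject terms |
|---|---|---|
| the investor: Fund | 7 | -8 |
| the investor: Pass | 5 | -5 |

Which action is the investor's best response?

Pass

E[Fund] = 1/3·(7) + 2/3·(-8) = -3
E[Pass] = 1/3·(5) + 2/3·(-5) = -5/3
Best response: Pass (-5/3 is the largest).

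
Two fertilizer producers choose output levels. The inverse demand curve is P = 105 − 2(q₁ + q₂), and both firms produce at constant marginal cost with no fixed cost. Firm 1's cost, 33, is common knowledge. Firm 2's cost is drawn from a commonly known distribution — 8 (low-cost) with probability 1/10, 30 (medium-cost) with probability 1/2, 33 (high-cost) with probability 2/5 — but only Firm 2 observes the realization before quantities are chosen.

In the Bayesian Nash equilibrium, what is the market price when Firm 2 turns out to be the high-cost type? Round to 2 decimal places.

Each type of Firm 2 best-responds to q₁; Firm 1 best-responds to the expected q₂ over Firm 2's types.
Firm 2 with cost c maximizes (105 − 2(q₁+q₂) − c)·q₂, giving q₂(c) = (105 − c − 2q₁)/4.
E[c₂] = 1/10·8 + 1/2·30 + 2/5·33 = 29
Firm 1's FOC against E[q₂] yields q₁ = (105 − 2·33 + E[c₂])/6 = (105 − 66 + 29)/6 = 11.3333.
q₂(high-cost) = 12.3333, so P = 105 − 2·(11.3333 + 12.3333) = 57.6667.

57.67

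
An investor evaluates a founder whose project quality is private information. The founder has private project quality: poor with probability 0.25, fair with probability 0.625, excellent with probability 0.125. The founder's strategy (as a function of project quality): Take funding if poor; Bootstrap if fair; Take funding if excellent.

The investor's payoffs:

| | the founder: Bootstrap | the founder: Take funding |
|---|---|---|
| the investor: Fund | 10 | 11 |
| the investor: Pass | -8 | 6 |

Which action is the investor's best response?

E[Fund] = 0.25·(11) + 0.625·(10) + 0.125·(11) = 10.375
E[Pass] = 0.25·(6) + 0.625·(-8) + 0.125·(6) = -2.75
Best response: Fund (10.375 is the largest).

Fund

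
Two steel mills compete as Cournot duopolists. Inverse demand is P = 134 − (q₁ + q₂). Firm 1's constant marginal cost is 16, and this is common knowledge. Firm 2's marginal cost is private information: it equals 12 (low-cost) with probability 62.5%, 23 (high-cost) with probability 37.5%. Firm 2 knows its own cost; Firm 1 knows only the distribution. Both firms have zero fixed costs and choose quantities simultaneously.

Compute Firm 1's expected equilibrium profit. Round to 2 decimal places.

Type-c best response for Firm 2: q₂(c) = (134 − c)/2 − q₁/2.
Firm 1 maximizes expected profit; its first-order condition is 134 − 2q₁ − E[q₂] − 16 = 0.
Substituting E[q₂] and solving: E[c₂] = 16.125, so q₁ = (134 − 2·16 + 16.125)/3 = 39.375.
E[P] = 134 − (q₁ + E[q₂]) = 55.375; Firm 1's expected profit = (E[P] − 16)·q₁ = (55.375 − 16)·39.375 = 1550.39.

1550.39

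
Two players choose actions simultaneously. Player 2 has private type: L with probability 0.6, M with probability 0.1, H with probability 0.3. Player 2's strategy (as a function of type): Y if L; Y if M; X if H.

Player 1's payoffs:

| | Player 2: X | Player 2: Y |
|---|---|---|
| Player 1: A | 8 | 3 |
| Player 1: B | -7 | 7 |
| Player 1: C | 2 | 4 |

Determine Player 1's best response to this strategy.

Compute Player 1's expected payoff for each action, taking the expectation over Player 2's type.
E[A] = 0.6·(3) + 0.1·(3) + 0.3·(8) = 4.5
E[B] = 0.6·(7) + 0.1·(7) + 0.3·(-7) = 2.8
E[C] = 0.6·(4) + 0.1·(4) + 0.3·(2) = 3.4
Best response: A (4.5 is the largest).

A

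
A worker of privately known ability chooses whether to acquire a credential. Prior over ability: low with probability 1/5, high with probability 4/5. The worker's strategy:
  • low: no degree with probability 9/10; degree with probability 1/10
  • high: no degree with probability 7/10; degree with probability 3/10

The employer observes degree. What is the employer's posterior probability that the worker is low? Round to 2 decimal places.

0.08

P(degree) = (1/5)·(1/10) + (4/5)·(3/10) = 13/50
P(low | degree) = ((1/5)·(1/10)) / (13/50) = (1/50) / (13/50) = 1/13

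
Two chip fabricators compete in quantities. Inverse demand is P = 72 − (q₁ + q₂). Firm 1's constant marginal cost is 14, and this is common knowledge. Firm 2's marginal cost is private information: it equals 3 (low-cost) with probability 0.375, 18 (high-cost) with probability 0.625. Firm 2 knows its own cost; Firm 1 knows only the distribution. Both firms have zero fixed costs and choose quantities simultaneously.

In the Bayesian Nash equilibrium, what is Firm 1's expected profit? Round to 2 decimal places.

Firm 2 with cost c maximizes (72 − (q₁+q₂) − c)·q₂, giving q₂(c) = (72 − c − q₁)/2.
E[c₂] = 0.375·3 + 0.625·18 = 12.375
Firm 1's FOC against E[q₂] yields q₁ = (72 − 2·14 + E[c₂])/3 = (72 − 28 + 12.375)/3 = 18.7917.
E[P] = 72 − (q₁ + E[q₂]) = 32.7917; Firm 1's expected profit = (E[P] − 14)·q₁ = (32.7917 − 14)·18.7917 = 353.127.

353.13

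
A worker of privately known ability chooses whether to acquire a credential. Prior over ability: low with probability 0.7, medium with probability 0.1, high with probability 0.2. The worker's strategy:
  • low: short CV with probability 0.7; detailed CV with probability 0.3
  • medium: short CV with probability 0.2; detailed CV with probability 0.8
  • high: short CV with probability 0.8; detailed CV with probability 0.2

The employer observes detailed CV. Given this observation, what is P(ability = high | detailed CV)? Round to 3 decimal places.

Apply Bayes' rule using the sender's strategy as the likelihood.
P(detailed CV) = 0.7·0.3 + 0.1·0.8 + 0.2·0.2 = 0.33
P(high | detailed CV) = (0.2·0.2) / 0.33 = 0.04 / 0.33 = 0.121212

0.121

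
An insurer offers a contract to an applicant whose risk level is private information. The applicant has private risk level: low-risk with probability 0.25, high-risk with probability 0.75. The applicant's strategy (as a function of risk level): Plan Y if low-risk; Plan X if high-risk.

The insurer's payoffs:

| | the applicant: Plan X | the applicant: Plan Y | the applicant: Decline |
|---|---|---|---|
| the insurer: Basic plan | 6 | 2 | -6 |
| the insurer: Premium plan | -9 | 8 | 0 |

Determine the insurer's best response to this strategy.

Basic plan

Compute the insurer's expected payoff for each action, taking the expectation over the applicant's type.
E[Basic plan] = 0.25·(2) + 0.75·(6) = 5
E[Premium plan] = 0.25·(8) + 0.75·(-9) = -4.75
Best response: Basic plan (5 is the largest).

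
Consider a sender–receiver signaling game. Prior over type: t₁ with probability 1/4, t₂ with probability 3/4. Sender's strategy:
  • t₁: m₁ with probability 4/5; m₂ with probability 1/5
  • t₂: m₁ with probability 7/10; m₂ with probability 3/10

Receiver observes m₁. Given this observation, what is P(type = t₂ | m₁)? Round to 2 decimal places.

0.72

P(m₁) = (1/4)·(4/5) + (3/4)·(7/10) = 29/40
P(t₂ | m₁) = ((3/4)·(7/10)) / (29/40) = (21/40) / (29/40) = 21/29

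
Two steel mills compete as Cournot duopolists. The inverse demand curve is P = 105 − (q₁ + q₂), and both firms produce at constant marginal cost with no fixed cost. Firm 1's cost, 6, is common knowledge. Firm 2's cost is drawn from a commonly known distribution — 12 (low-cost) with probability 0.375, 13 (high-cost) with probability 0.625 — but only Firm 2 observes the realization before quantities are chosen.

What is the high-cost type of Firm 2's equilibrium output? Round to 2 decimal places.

Each type of Firm 2 best-responds to q₁; Firm 1 best-responds to the expected q₂ over Firm 2's types.
Firm 2 with cost c maximizes (105 − (q₁+q₂) − c)·q₂, giving q₂(c) = (105 − c − q₁)/2.
E[c₂] = 0.375·12 + 0.625·13 = 12.625
Firm 1's FOC against E[q₂] yields q₁ = (105 − 2·6 + E[c₂])/3 = (105 − 12 + 12.625)/3 = 35.2083.
q₂(high-cost) = (105 − 13 − 35.2083)/2 = 28.3958.

28.40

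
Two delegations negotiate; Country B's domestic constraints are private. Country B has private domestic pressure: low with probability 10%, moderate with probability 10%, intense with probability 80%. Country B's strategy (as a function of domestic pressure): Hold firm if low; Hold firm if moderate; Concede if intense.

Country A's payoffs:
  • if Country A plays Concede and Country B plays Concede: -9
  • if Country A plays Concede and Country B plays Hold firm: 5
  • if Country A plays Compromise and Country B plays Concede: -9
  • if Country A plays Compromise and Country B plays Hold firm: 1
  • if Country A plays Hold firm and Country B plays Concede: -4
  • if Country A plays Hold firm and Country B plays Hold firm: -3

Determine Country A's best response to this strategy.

Compute Country A's expected payoff for each action, taking the expectation over Country B's type.
E[Concede] = 0.1·(5) + 0.1·(5) + 0.8·(-9) = -6.2
E[Compromise] = 0.1·(1) + 0.1·(1) + 0.8·(-9) = -7
E[Hold firm] = 0.1·(-3) + 0.1·(-3) + 0.8·(-4) = -3.8
Best response: Hold firm (-3.8 is the largest).

Hold firm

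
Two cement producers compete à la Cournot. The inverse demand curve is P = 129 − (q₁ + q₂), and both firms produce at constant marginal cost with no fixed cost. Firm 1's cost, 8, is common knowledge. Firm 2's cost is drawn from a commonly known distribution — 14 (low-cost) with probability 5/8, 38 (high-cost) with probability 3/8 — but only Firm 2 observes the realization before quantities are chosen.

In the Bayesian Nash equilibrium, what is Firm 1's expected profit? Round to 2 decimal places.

2055.11

Each type of Firm 2 best-responds to q₁; Firm 1 best-responds to the expected q₂ over Firm 2's types.
Firm 2 with cost c maximizes (129 − (q₁+q₂) − c)·q₂, giving q₂(c) = (129 − c − q₁)/2.
E[c₂] = 5/8·14 + 3/8·38 = 23
Firm 1's FOC against E[q₂] yields q₁ = (129 − 2·8 + E[c₂])/3 = (129 − 16 + 23)/3 = 45.3333.
E[P] = 129 − (q₁ + E[q₂]) = 53.3333; Firm 1's expected profit = (E[P] − 8)·q₁ = (53.3333 − 8)·45.3333 = 2055.11.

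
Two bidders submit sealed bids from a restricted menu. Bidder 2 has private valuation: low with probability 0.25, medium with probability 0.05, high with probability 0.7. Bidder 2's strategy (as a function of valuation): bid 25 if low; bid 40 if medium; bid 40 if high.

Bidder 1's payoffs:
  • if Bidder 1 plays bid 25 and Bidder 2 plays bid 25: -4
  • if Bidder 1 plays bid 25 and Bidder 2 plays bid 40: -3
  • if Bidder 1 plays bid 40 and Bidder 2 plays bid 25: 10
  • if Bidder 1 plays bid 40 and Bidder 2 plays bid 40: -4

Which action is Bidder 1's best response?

bid 40

E[bid 25] = 0.25·(-4) + 0.05·(-3) + 0.7·(-3) = -3.25
E[bid 40] = 0.25·(10) + 0.05·(-4) + 0.7·(-4) = -0.5
Best response: bid 40 (-0.5 is the largest).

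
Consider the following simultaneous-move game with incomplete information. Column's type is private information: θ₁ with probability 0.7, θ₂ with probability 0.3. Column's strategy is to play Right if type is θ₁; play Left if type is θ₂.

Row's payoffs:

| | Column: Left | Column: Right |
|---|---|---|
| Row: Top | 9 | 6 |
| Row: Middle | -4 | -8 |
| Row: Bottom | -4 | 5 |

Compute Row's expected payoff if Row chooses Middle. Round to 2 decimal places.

-6.80

E[Middle] = 0.7·(-8) + 0.3·(-4) = (-5.6) + (-1.2) = -6.8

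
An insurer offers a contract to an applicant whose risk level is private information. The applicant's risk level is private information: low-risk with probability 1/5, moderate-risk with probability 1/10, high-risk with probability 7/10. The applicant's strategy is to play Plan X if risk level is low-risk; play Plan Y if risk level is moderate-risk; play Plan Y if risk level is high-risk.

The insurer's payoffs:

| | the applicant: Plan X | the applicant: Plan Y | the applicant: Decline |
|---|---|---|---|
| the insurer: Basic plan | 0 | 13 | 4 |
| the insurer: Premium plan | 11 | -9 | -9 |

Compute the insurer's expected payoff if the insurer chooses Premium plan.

E[Premium plan] = 1/5·11 + 1/10·(-9) + 7/10·(-9) = 11/5 + (-9/10) + (-63/10) = -5

-5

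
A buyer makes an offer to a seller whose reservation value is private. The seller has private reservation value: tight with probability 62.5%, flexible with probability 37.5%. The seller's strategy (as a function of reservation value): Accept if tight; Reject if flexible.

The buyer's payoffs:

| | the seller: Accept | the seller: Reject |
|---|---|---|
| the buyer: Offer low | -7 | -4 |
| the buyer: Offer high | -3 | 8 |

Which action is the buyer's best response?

E[Offer low] = 0.625·(-7) + 0.375·(-4) = -5.875
E[Offer high] = 0.625·(-3) + 0.375·(8) = 1.125
Best response: Offer high (1.125 is the largest).

Offer high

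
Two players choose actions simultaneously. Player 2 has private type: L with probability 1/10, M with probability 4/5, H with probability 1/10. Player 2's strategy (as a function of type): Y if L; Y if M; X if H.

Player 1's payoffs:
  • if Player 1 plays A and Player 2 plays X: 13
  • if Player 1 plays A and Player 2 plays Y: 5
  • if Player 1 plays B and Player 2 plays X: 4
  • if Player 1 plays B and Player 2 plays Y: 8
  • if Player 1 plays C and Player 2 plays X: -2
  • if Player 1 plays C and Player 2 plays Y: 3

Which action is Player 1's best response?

Compute Player 1's expected payoff for each action, taking the expectation over Player 2's type.
E[A] = 1/10·(5) + 4/5·(5) + 1/10·(13) = 29/5
E[B] = 1/10·(8) + 4/5·(8) + 1/10·(4) = 38/5
E[C] = 1/10·(3) + 4/5·(3) + 1/10·(-2) = 5/2
Best response: B (38/5 is the largest).

B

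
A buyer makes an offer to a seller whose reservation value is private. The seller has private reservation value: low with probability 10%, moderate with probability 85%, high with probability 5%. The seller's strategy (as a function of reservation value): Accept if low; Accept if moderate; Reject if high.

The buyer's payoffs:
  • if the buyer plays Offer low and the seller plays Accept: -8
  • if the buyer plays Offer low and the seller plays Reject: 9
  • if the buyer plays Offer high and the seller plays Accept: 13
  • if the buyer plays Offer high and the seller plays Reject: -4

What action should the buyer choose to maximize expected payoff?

Offer high

E[Offer low] = 0.1·(-8) + 0.85·(-8) + 0.05·(9) = -7.15
E[Offer high] = 0.1·(13) + 0.85·(13) + 0.05·(-4) = 12.15
Best response: Offer high (12.15 is the largest).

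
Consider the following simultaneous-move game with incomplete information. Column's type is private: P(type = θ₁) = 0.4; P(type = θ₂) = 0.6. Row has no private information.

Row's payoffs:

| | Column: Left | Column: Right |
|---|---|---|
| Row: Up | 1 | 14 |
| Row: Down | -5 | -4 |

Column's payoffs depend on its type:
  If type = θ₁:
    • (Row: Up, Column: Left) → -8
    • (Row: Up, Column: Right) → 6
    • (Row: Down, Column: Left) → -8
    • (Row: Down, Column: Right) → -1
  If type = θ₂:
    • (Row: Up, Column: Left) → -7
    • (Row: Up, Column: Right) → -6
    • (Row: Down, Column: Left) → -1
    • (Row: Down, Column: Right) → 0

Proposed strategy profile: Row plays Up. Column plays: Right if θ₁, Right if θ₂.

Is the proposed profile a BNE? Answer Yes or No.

Yes

Row plays Up: E[Up] = 0.4·(14) + 0.6·(14) = 14; E[Down] = -4. Best-responding. ✓
Column (type θ₁), facing Up: Left gives -8, Right gives 6. Proposed Right is best. ✓
Column (type θ₂), facing Up: Left gives -7, Right gives -6. Proposed Right is best. ✓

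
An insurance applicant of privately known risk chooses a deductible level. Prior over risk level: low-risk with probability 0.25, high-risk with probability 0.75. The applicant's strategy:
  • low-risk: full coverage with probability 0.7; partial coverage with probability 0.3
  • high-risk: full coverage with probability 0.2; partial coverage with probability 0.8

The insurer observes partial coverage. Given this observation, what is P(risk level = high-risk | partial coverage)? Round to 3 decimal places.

0.889

P(partial coverage) = 0.25·0.3 + 0.75·0.8 = 0.675
P(high-risk | partial coverage) = (0.75·0.8) / 0.675 = 0.6 / 0.675 = 0.888889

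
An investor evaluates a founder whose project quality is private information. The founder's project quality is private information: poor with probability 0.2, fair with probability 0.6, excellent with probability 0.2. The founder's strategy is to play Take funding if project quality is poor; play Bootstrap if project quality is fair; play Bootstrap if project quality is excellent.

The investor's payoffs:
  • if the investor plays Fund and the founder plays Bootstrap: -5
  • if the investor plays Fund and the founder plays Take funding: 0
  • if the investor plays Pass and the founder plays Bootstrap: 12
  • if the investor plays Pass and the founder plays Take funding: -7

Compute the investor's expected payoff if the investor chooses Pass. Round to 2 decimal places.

8.20

E[Pass] = 0.2·(-7) + 0.6·12 + 0.2·12 = (-1.4) + 7.2 + 2.4 = 8.2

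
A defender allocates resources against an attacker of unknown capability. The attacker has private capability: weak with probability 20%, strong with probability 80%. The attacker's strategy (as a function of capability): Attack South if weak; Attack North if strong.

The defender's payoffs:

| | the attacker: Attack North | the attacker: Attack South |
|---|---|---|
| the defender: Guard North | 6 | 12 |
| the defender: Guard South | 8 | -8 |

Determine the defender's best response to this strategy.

Guard North

E[Guard North] = 0.2·(12) + 0.8·(6) = 7.2
E[Guard South] = 0.2·(-8) + 0.8·(8) = 4.8
Best response: Guard North (7.2 is the largest).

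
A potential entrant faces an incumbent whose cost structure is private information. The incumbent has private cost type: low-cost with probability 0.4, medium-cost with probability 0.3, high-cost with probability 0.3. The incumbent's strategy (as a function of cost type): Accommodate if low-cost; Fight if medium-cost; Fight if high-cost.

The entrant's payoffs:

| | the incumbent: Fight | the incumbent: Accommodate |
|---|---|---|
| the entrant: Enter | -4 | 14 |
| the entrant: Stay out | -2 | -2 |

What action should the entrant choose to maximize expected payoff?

E[Enter] = 0.4·(14) + 0.3·(-4) + 0.3·(-4) = 3.2
E[Stay out] = 0.4·(-2) + 0.3·(-2) + 0.3·(-2) = -2
Best response: Enter (3.2 is the largest).

Enter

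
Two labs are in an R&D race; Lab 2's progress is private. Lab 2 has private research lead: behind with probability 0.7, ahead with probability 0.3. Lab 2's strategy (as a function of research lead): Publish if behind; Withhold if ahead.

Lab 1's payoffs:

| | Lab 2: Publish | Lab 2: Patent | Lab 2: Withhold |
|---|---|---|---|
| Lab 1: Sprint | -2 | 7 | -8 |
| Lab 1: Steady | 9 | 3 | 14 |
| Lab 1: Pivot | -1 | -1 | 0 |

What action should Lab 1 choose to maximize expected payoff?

Steady

E[Sprint] = 0.7·(-2) + 0.3·(-8) = -3.8
E[Steady] = 0.7·(9) + 0.3·(14) = 10.5
E[Pivot] = 0.7·(-1) + 0.3·(0) = -0.7
Best response: Steady (10.5 is the largest).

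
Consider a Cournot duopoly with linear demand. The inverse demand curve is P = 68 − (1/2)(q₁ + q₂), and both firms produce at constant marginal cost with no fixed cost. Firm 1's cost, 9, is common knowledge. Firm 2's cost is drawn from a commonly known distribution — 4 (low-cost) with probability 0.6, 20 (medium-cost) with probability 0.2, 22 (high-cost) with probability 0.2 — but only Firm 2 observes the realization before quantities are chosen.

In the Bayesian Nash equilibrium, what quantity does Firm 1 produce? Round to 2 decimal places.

Type-c best response for Firm 2: q₂(c) = (68 − c) − q₁/2.
Firm 1 maximizes expected profit; its first-order condition is 68 − q₁ − (1/2)E[q₂] − 9 = 0.
Substituting E[q₂] and solving: E[c₂] = 10.8, so q₁ = (68 − 2·9 + 10.8)/(3/2) = 40.5333.

40.53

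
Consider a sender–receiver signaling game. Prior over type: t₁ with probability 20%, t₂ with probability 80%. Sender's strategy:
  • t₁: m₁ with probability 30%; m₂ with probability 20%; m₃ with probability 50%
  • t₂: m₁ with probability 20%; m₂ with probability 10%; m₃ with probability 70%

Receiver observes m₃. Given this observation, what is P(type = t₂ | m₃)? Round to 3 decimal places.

Apply Bayes' rule using the sender's strategy as the likelihood.
P(m₃) = 0.2·0.5 + 0.8·0.7 = 0.66
P(t₂ | m₃) = (0.8·0.7) / 0.66 = 0.56 / 0.66 = 0.848485

0.848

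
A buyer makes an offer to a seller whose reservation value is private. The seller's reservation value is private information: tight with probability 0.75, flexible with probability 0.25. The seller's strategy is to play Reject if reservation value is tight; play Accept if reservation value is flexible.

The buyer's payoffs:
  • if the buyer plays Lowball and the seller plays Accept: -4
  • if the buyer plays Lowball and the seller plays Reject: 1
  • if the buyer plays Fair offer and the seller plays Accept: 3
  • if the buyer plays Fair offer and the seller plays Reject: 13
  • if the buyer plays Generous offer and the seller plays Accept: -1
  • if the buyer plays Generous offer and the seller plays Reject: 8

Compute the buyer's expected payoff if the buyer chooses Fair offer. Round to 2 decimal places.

10.50

E[Fair offer] = 0.75·13 + 0.25·3 = 9.75 + 0.75 = 10.5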